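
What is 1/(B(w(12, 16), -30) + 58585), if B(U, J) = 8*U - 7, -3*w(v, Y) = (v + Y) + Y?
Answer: 3/175382 ≈ 1.7106e-5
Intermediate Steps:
w(v, Y) = -2*Y/3 - v/3 (w(v, Y) = -((v + Y) + Y)/3 = -((Y + v) + Y)/3 = -(v + 2*Y)/3 = -2*Y/3 - v/3)
B(U, J) = -7 + 8*U
1/(B(w(12, 16), -30) + 58585) = 1/((-7 + 8*(-⅔*16 - ⅓*12)) + 58585) = 1/((-7 + 8*(-32/3 - 4)) + 58585) = 1/((-7 + 8*(-44/3)) + 58585) = 1/((-7 - 352/3) + 58585) = 1/(-373/3 + 58585) = 1/(175382/3) = 3/175382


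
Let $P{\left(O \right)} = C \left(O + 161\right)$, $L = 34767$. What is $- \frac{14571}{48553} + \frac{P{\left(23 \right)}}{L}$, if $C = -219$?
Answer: $- \frac{821027215}{562680717} \approx -1.4591$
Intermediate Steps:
$P{\left(O \right)} = -35259 - 219 O$ ($P{\left(O \right)} = - 219 \left(O + 161\right) = - 219 \left(161 + O\right) = -35259 - 219 O$)
$- \frac{14571}{48553} + \frac{P{\left(23 \right)}}{L} = - \frac{14571}{48553} + \frac{-35259 - 5037}{34767} = \left(-14571\right) \frac{1}{48553} + \left(-35259 - 5037\right) \frac{1}{34767} = - \frac{14571}{48553} - \frac{13432}{11589} = - \frac{821027215}{562680717}$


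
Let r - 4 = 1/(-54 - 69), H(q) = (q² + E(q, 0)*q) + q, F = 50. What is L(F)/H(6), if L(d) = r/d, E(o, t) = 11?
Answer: 491/664200 ≈ 0.00073924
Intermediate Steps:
H(q) = q² + 12*q (H(q) = (q² + 11*q) + q = q² + 12*q)
r = 491/123 (r = 4 + 1/(-54 - 69) = 4 + 1/(-123) = 4 - 1/123 = 491/123 ≈ 3.9919)
L(d) = 491/(123*d)
L(F)/H(6) = ((491/123)/50)/((6*(12 + 6))) = ((491/123)*(1/50))/((6*18)) = (491/6150)/108 = (491/6150)*(1/108) = 491/664200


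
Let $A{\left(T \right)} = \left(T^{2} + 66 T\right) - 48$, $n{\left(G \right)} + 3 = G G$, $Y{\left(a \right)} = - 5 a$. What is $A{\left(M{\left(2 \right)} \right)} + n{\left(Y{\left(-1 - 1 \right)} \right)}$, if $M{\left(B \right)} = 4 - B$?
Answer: $185$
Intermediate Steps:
$n{\left(G \right)} = -3 + G^{2}$ ($n{\left(G \right)} = -3 + G G = -3 + G^{2}$)
$A{\left(T \right)} = -48 + T^{2} + 66 T$
$A{\left(M{\left(2 \right)} \right)} + n{\left(Y{\left(-1 - 1 \right)} \right)} = \left(-48 + \left(4 - 2\right)^{2} + 66 \left(4 - 2\right)\right) - \left(3 - \left(- 5 \left(-1 - 1\right)\right)^{2}\right) = \left(-48 + \left(4 - 2\right)^{2} + 66 \left(4 - 2\right)\right) - \left(3 - \left(\left(-5\right) \left(-2\right)\right)^{2}\right) = \left(-48 + 2^{2} + 66 \cdot 2\right) - \left(3 - 10^{2}\right) = \left(-48 + 4 + 132\right) + \left(-3 + 100\right) = 88 + 97 = 185$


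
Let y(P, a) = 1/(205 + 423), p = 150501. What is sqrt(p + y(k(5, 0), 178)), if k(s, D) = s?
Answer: sqrt(14838796753)/314 ≈ 387.94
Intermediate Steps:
y(P, a) = 1/628
sqrt(p + y(k(5, 0), 178)) = sqrt(150501 + 1/628) = sqrt(94514629/628) = sqrt(14838796753)/314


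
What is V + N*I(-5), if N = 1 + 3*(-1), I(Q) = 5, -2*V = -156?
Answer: 68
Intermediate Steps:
V = 78 (V = -½*(-156) = 78)
N = -2 (N = 1 - 3 = -2)
V + N*I(-5) = 78 - 2*5 = 78 - 10 = 68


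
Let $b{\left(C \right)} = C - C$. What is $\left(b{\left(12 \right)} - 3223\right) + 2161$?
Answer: $-1062$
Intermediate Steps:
$b{\left(C \right)} = 0$
$\left(b{\left(12 \right)} - 3223\right) + 2161 = \left(0 - 3223\right) + 2161 = -3223 + 2161 = -1062$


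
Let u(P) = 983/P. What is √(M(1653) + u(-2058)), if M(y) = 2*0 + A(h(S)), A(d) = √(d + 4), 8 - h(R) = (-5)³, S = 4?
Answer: √(-41286 + 86436*√137)/294 ≈ 3.3507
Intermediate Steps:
h(R) = 133 (h(R) = 8 - 1*(-5)³ = 8 - 1*(-125) = 8 + 125 = 133)
A(d) = √(4 + d)
M(y) = √137 (M(y) = 2*0 + √(4 + 133) = 0 + √137 = √137)
√(M(1653) + u(-2058)) = √(√137 + 983/(-2058)) = √(√137 + 983*(-1/2058)) = √(√137 - 983/2058) = √(-983/2058 + √137)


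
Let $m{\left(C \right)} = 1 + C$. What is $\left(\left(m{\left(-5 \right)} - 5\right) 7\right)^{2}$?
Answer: $3969$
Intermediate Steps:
$\left(\left(m{\left(-5 \right)} - 5\right) 7\right)^{2} = \left(\left(\left(1 - 5\right) - 5\right) 7\right)^{2} = \left(\left(-4 - 5\right) 7\right)^{2} = \left(\left(-9\right) 7\right)^{2} = \left(-63\right)^{2} = 3969$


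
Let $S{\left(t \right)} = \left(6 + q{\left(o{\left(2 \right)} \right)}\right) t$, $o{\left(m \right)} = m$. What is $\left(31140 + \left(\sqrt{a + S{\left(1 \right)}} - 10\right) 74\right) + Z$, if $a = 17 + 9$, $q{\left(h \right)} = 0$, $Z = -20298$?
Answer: $10102 + 296 \sqrt{2} \approx 10521.0$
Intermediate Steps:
$a = 26$
$S{\left(t \right)} = 6 t$ ($S{\left(t \right)} = \left(6 + 0\right) t = 6 t$)
$\left(31140 + \left(\sqrt{a + S{\left(1 \right)}} - 10\right) 74\right) + Z = \left(31140 + \left(\sqrt{26 + 6 \cdot 1} - 10\right) 74\right) - 20298 = \left(31140 + \left(\sqrt{26 + 6} - 10\right) 74\right) - 20298 = \left(31140 + \left(\sqrt{32} - 10\right) 74\right) - 20298 = \left(31140 + \left(4 \sqrt{2} - 10\right) 74\right) - 20298 = \left(31140 + \left(-10 + 4 \sqrt{2}\right) 74\right) - 20298 = \left(31140 - \left(740 - 296 \sqrt{2}\right)\right) - 20298 = \left(30400 + 296 \sqrt{2}\right) - 20298 = 10102 + 296 \sqrt{2}$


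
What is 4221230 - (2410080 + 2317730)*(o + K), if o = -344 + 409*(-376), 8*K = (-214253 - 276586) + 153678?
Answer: 3711785057345/4 ≈ 9.2795e+11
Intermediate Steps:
K = -337161/8 (K = ((-214253 - 276586) + 153678)/8 = (-490839 + 153678)/8 = (1/8)*(-337161) = -337161/8 ≈ -42145.)
o = -154128 (o = -344 - 153784 = -154128)
4221230 - (2410080 + 2317730)*(o + K) = 4221230 - (2410080 + 2317730)*(-154128 - 337161/8) = 4221230 - 4727810*(-1570185)/8 = 4221230 - 1*(-3711768172425/4) = 4221230 + 3711768172425/4 = 3711785057345/4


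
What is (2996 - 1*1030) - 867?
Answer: 1099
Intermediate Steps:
(2996 - 1*1030) - 867 = (2996 - 1030) - 867 = 1966 - 867 = 1099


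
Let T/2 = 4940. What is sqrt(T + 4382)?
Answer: sqrt(14262) ≈ 119.42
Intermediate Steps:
T = 9880 (T = 2*4940 = 9880)
sqrt(T + 4382) = sqrt(9880 + 4382) = sqrt(14262)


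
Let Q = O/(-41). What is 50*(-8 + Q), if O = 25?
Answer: -17650/41 ≈ -430.49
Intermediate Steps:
Q = -25/41 (Q = 25/(-41) = 25*(-1/41) = -25/41 ≈ -0.60976)
50*(-8 + Q) = 50*(-8 - 25/41) = 50*(-353/41) = -17650/41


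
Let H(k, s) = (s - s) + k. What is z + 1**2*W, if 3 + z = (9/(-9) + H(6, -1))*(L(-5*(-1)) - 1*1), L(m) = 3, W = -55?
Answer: -48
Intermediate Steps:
H(k, s) = k (H(k, s) = 0 + k = k)
z = 7 (z = -3 + (9/(-9) + 6)*(3 - 1*1) = -3 + (9*(-1/9) + 6)*(3 - 1) = -3 + (-1 + 6)*2 = -3 + 5*2 = -3 + 10 = 7)
z + 1**2*W = 7 + 1**2*(-55) = 7 + 1*(-55) = 7 - 55 = -48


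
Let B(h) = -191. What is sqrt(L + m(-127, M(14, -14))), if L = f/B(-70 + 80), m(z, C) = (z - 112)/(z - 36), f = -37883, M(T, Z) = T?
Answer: sqrt(193665254874)/31133 ≈ 14.135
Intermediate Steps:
m(z, C) = (-112 + z)/(-36 + z)
L = 37883/191 (L = -37883/(-191) = -37883*(-1/191) = 37883/191 ≈ 198.34)
sqrt(L + m(-127, M(14, -14))) = sqrt(37883/191 + (-112 - 127)/(-36 - 127)) = sqrt(37883/191 - 239/(-163)) = sqrt(37883/191 - 1/163*(-239)) = sqrt(37883/191 + 239/163) = sqrt(6220578/31133) = sqrt(193665254874)/31133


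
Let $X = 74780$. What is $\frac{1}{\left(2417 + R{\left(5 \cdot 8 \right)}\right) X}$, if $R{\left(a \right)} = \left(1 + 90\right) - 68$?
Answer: $\frac{1}{182463200} \approx 5.4806 \cdot 10^{-9}$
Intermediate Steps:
$R{\left(a \right)} = 23$ ($R{\left(a \right)} = 91 - 68 = 23$)
$\frac{1}{\left(2417 + R{\left(5 \cdot 8 \right)}\right) X} = \frac{1}{\left(2417 + 23\right) 74780} = \frac{1}{2440} \cdot \frac{1}{74780} = \frac{1}{182463200}$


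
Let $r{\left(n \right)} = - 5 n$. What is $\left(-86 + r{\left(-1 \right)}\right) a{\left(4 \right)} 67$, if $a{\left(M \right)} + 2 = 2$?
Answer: $0$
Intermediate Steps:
$a{\left(M \right)} = 0$ ($a{\left(M \right)} = -2 + 2 = 0$)
$\left(-86 + r{\left(-1 \right)}\right) a{\left(4 \right)} 67 = \left(-86 - -5\right) 0 \cdot 67 = \left(-86 + 5\right) 0 \cdot 67 = \left(-81\right) 0 \cdot 67 = 0 \cdot 67 = 0$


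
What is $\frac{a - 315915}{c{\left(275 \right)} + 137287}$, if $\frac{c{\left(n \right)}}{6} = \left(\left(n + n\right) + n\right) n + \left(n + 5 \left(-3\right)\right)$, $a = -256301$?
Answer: $- \frac{572216}{1500097} \approx -0.38145$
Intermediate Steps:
$c{\left(n \right)} = -90 + 6 n + 18 n^{2}$ ($c{\left(n \right)} = 6 \left(\left(\left(n + n\right) + n\right) n + \left(n + 5 \left(-3\right)\right)\right) = 6 \left(\left(2 n + n\right) n + \left(n - 15\right)\right) = 6 \left(3 n n + \left(-15 + n\right)\right) = 6 \left(3 n^{2} + \left(-15 + n\right)\right) = 6 \left(-15 + n + 3 n^{2}\right) = -90 + 6 n + 18 n^{2}$)
$\frac{a - 315915}{c{\left(275 \right)} + 137287} = \frac{-256301 - 315915}{\left(-90 + 6 \cdot 275 + 18 \cdot 275^{2}\right) + 137287} = - \frac{572216}{\left(-90 + 1650 + 18 \cdot 75625\right) + 137287} = - \frac{572216}{\left(-90 + 1650 + 1361250\right) + 137287} = - \frac{572216}{1362810 + 137287} = - \frac{572216}{1500097}$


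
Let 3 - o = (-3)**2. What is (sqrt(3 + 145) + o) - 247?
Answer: -253 + 2*sqrt(37) ≈ -240.83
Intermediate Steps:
o = -6 (o = 3 - 1*(-3)**2 = 3 - 1*9 = 3 - 9 = -6)
(sqrt(3 + 145) + o) - 247 = (sqrt(3 + 145) - 6) - 247 = (sqrt(148) - 6) - 247 = (2*sqrt(37) - 6) - 247 = (-6 + 2*sqrt(37)) - 247 = -253 + 2*sqrt(37)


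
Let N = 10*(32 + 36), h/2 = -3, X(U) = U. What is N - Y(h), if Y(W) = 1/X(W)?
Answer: 4081/6 ≈ 680.17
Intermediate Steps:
h = -6 (h = 2*(-3) = -6)
Y(W) = 1/W
N = 680 (N = 10*68 = 680)
N - Y(h) = 680 - 1/(-6) = 680 - 1*(-⅙) = 680 + ⅙ = 4081/6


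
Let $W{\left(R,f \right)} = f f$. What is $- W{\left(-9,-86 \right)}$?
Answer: $-7396$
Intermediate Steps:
$W{\left(R,f \right)} = f^{2}$
$- W{\left(-9,-86 \right)} = - \left(-86\right)^{2} = \left(-1\right) 7396 = -7396$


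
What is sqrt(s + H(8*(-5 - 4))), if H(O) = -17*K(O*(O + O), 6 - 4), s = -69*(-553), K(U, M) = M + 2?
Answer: sqrt(38089) ≈ 195.16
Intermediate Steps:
K(U, M) = 2 + M
s = 38157
H(O) = -68 (H(O) = -17*(2 + (6 - 4)) = -17*(2 + 2) = -17*4 = -68)
sqrt(s + H(8*(-5 - 4))) = sqrt(38157 - 68) = sqrt(38089)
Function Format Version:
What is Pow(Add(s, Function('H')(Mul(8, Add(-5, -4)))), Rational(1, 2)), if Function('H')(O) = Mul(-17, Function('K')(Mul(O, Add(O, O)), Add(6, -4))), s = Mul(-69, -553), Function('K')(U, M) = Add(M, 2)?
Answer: Pow(38089, Rational(1, 2)) ≈ 195.16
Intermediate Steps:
Function('K')(U, M) = Add(2, M)
s = 38157
Function('H')(O) = -68 (Function('H')(O) = Mul(-17, Add(2, Add(6, -4))) = Mul(-17, Add(2, 2)) = Mul(-17, 4) = -68)
Pow(Add(s, Function('H')(Mul(8, Add(-5, -4)))), Rational(1, 2)) = Pow(Add(38157, -68), Rational(1, 2)) = Pow(38089, Rational(1, 2))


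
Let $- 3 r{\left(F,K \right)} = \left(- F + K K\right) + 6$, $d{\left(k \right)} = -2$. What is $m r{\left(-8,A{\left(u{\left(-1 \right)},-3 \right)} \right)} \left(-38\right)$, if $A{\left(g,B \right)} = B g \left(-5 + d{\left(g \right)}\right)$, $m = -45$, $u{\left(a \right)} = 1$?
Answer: $-259350$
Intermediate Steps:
$A{\left(g,B \right)} = - 7 B g$ ($A{\left(g,B \right)} = B g \left(-5 - 2\right) = B g \left(-7\right) = - 7 B g$)
$r{\left(F,K \right)} = -2 - \frac{K^{2}}{3} + \frac{F}{3}$ ($r{\left(F,K \right)} = - \frac{\left(- F + K K\right) + 6}{3} = - \frac{\left(- F + K^{2}\right) + 6}{3} = - \frac{\left(K^{2} - F\right) + 6}{3} = - \frac{6 + K^{2} - F}{3} = -2 - \frac{K^{2}}{3} + \frac{F}{3}$)
$m r{\left(-8,A{\left(u{\left(-1 \right)},-3 \right)} \right)} \left(-38\right) = - 45 \left(-2 - \frac{\left(\left(-7\right) \left(-3\right) 1\right)^{2}}{3} + \frac{1}{3} \left(-8\right)\right) \left(-38\right) = - 45 \left(-2 - \frac{21^{2}}{3} - \frac{8}{3}\right) \left(-38\right) = - 45 \left(-2 - 147 - \frac{8}{3}\right) \left(-38\right) = \left(-45\right) \left(- \frac{455}{3}\right) \left(-38\right) = 6825 \left(-38\right) = -259350$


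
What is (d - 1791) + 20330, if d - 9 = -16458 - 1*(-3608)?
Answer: 5698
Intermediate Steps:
d = -12841 (d = 9 + (-16458 - 1*(-3608)) = 9 + (-16458 + 3608) = 9 - 12850 = -12841)
(d - 1791) + 20330 = (-12841 - 1791) + 20330 = -14632 + 20330 = 5698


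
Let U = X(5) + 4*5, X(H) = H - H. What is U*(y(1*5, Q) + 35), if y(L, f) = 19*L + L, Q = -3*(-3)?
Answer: 2700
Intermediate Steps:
Q = 9
X(H) = 0
y(L, f) = 20*L
U = 20 (U = 0 + 4*5 = 0 + 20 = 20)
U*(y(1*5, Q) + 35) = 20*(20*(1*5) + 35) = 20*(20*5 + 35) = 20*(100 + 35) = 20*135 = 2700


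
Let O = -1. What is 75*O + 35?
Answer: -40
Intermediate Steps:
75*O + 35 = 75*(-1) + 35 = -75 + 35 = -40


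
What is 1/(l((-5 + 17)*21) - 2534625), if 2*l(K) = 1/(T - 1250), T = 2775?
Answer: -3050/7730606249 ≈ -3.9454e-7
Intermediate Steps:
l(K) = 1/3050 (l(K) = 1/(2*(2775 - 1250)) = (½)/1525 = (½)*(1/1525) = 1/3050)
1/(l((-5 + 17)*21) - 2534625) = 1/(1/3050 - 2534625) = 1/(-7730606249/3050) = -3050/7730606249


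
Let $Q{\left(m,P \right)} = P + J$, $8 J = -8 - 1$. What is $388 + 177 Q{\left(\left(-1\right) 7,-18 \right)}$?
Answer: $- \frac{23977}{8} \approx -2997.1$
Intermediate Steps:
$J = - \frac{9}{8}$ ($J = \frac{-8 - 1}{8} = \frac{1}{8} \left(-9\right) = - \frac{9}{8} \approx -1.125$)
$Q{\left(m,P \right)} = - \frac{9}{8} + P$ ($Q{\left(m,P \right)} = P - \frac{9}{8} = - \frac{9}{8} + P$)
$388 + 177 Q{\left(\left(-1\right) 7,-18 \right)} = 388 + 177 \left(- \frac{9}{8} - 18\right) = 388 + 177 \left(- \frac{153}{8}\right) = 388 - \frac{27081}{8} = - \frac{23977}{8}$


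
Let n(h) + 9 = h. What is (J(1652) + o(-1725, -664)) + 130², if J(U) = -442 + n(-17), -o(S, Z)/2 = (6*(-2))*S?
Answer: -24968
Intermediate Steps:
n(h) = -9 + h
o(S, Z) = 24*S (o(S, Z) = -2*6*(-2)*S = -(-24)*S = 24*S)
J(U) = -468 (J(U) = -442 + (-9 - 17) = -442 - 26 = -468)
(J(1652) + o(-1725, -664)) + 130² = (-468 + 24*(-1725)) + 130² = (-468 - 41400) + 16900 = -41868 + 16900 = -24968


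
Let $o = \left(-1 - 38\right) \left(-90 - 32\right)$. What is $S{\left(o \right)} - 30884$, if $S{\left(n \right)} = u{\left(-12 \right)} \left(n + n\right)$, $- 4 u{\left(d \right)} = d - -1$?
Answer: $-4715$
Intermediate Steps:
$u{\left(d \right)} = - \frac{1}{4} - \frac{d}{4}$ ($u{\left(d \right)} = - \frac{d - -1}{4} = - \frac{d + 1}{4} = - \frac{1 + d}{4} = - \frac{1}{4} - \frac{d}{4}$)
$o = 4758$ ($o = \left(-39\right) \left(-122\right) = 4758$)
$S{\left(n \right)} = \frac{11 n}{2}$ ($S{\left(n \right)} = \left(- \frac{1}{4} - -3\right) \left(n + n\right) = \left(- \frac{1}{4} + 3\right) 2 n = \frac{11 \cdot 2 n}{4} = \frac{11 n}{2}$)
$S{\left(o \right)} - 30884 = \frac{11}{2} \cdot 4758 - 30884 = 26169 - 30884 = -4715$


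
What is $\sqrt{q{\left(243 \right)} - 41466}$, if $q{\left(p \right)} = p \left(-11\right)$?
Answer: $i \sqrt{44139} \approx 210.09 i$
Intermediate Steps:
$q{\left(p \right)} = - 11 p$
$\sqrt{q{\left(243 \right)} - 41466} = \sqrt{\left(-11\right) 243 - 41466} = \sqrt{-2673 - 41466} = \sqrt{-44139} = i \sqrt{44139}$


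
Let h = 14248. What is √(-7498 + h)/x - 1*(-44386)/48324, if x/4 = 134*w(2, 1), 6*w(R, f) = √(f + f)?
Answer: 22193/24162 + 45*√15/268 ≈ 1.5688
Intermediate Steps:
w(R, f) = √2*√f/6 (w(R, f) = √(f + f)/6 = √(2*f)/6 = (√2*√f)/6 = √2*√f/6)
x = 268*√2/3 (x = 4*(134*(√2*√1/6)) = 4*(134*((⅙)*√2*1)) = 4*(134*(√2/6)) = 4*(67*√2/3) = 268*√2/3 ≈ 126.34)
√(-7498 + h)/x - 1*(-44386)/48324 = √(-7498 + 14248)/((268*√2/3)) - 1*(-44386)/48324 = √6750*(3*√2/536) + 44386*(1/48324) = (15*√30)*(3*√2/536) + 22193/24162 = 45*√15/268 + 22193/24162 = 22193/24162 + 45*√15/268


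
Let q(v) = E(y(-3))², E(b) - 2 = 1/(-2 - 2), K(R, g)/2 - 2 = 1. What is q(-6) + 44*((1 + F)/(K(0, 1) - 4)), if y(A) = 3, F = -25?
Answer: -8399/16 ≈ -524.94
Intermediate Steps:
K(R, g) = 6 (K(R, g) = 4 + 2*1 = 4 + 2 = 6)
E(b) = 7/4 (E(b) = 2 + 1/(-2 - 2) = 2 + 1/(-4) = 2 - ¼ = 7/4)
q(v) = 49/16 (q(v) = (7/4)² = 49/16)
q(-6) + 44*((1 + F)/(K(0, 1) - 4)) = 49/16 + 44*((1 - 25)/(6 - 4)) = 49/16 + 44*(-24/2) = 49/16 + 44*(-24*½) = 49/16 + 44*(-12) = 49/16 - 528 = -8399/16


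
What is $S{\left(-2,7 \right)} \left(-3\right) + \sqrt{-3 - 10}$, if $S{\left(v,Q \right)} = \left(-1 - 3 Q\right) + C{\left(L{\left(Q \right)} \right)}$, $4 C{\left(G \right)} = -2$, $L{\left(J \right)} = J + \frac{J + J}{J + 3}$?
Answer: $\frac{135}{2} + i \sqrt{13} \approx 67.5 + 3.6056 i$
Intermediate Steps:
$L{\left(J \right)} = J + \frac{2 J}{3 + J}$
$C{\left(G \right)} = - \frac{1}{2}$ ($C{\left(G \right)} = \frac{1}{4} \left(-2\right) = - \frac{1}{2}$)
$S{\left(v,Q \right)} = - \frac{3}{2} - 3 Q$ ($S{\left(v,Q \right)} = \left(-1 - 3 Q\right) - \frac{1}{2} = - \frac{3}{2} - 3 Q$)
$S{\left(-2,7 \right)} \left(-3\right) + \sqrt{-3 - 10} = \left(- \frac{3}{2} - 21\right) \left(-3\right) + \sqrt{-3 - 10} = \left(- \frac{3}{2} - 21\right) \left(-3\right) + \sqrt{-13} = \left(- \frac{45}{2}\right) \left(-3\right) + i \sqrt{13} = \frac{135}{2} + i \sqrt{13}$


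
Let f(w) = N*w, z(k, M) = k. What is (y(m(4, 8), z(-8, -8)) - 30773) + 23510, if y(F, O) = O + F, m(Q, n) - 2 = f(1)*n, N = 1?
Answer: -7261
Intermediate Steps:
f(w) = w (f(w) = 1*w = w)
m(Q, n) = 2 + n (m(Q, n) = 2 + 1*n = 2 + n)
y(F, O) = F + O
(y(m(4, 8), z(-8, -8)) - 30773) + 23510 = (((2 + 8) - 8) - 30773) + 23510 = ((10 - 8) - 30773) + 23510 = (2 - 30773) + 23510 = -30771 + 23510 = -7261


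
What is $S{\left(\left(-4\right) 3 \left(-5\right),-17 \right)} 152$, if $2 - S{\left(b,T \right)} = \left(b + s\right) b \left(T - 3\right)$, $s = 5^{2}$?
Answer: $15504304$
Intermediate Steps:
$s = 25$
$S{\left(b,T \right)} = 2 - b \left(-3 + T\right) \left(25 + b\right)$ ($S{\left(b,T \right)} = 2 - \left(b + 25\right) b \left(T - 3\right) = 2 - \left(25 + b\right) b \left(-3 + T\right) = 2 - b \left(-3 + T\right) \left(25 + b\right)$)
$S{\left(\left(-4\right) 3 \left(-5\right),-17 \right)} 152 = \left(2 + 3 \left(\left(-4\right) 3 \left(-5\right)\right)^{2} + 75 \left(-4\right) 3 \left(-5\right) - - 17 \left(\left(-4\right) 3 \left(-5\right)\right)^{2} - - 425 \left(-4\right) 3 \left(-5\right)\right) 152 = \left(2 + 3 \left(\left(-12\right) \left(-5\right)\right)^{2} + 75 \left(\left(-12\right) \left(-5\right)\right) - - 17 \left(\left(-12\right) \left(-5\right)\right)^{2} - - 425 \left(\left(-12\right) \left(-5\right)\right)\right) 152 = \left(2 + 3 \cdot 60^{2} + 75 \cdot 60 - - 17 \cdot 60^{2} - \left(-425\right) 60\right) 152 = \left(2 + 3 \cdot 3600 + 4500 - \left(-17\right) 3600 + 25500\right) 152 = \left(2 + 10800 + 4500 + 61200 + 25500\right) 152 = 102002 \cdot 152 = 15504304$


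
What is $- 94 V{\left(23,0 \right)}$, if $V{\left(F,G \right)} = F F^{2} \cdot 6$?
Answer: $-6862188$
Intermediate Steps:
$V{\left(F,G \right)} = 6 F^{3}$ ($V{\left(F,G \right)} = F^{3} \cdot 6 = 6 F^{3}$)
$- 94 V{\left(23,0 \right)} = - 94 \cdot 6 \cdot 23^{3} = - 94 \cdot 6 \cdot 12167 = \left(-94\right) 73002 = -6862188$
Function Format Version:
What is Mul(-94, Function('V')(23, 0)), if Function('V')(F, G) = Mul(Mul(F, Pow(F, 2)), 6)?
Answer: -6862188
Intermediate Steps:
Function('V')(F, G) = Mul(6, Pow(F, 3)) (Function('V')(F, G) = Mul(Pow(F, 3), 6) = Mul(6, Pow(F, 3)))
Mul(-94, Function('V')(23, 0)) = Mul(-94, Mul(6, Pow(23, 3))) = Mul(-94, Mul(6, 12167)) = Mul(-94, 73002) = -6862188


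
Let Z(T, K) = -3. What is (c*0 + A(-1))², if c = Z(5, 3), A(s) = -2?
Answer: 4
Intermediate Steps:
c = -3
(c*0 + A(-1))² = (-3*0 - 2)² = (0 - 2)² = (-2)² = 4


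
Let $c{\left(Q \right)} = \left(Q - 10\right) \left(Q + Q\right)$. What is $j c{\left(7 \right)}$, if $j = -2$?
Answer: $84$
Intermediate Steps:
$c{\left(Q \right)} = 2 Q \left(-10 + Q\right)$ ($c{\left(Q \right)} = \left(-10 + Q\right) 2 Q = 2 Q \left(-10 + Q\right)$)
$j c{\left(7 \right)} = - 2 \cdot 2 \cdot 7 \left(-10 + 7\right) = - 2 \cdot 2 \cdot 7 \left(-3\right) = \left(-2\right) \left(-42\right) = 84$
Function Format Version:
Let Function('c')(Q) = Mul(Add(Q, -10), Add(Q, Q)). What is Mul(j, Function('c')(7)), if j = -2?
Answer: 84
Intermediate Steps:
Function('c')(Q) = Mul(2, Q, Add(-10, Q)) (Function('c')(Q) = Mul(Add(-10, Q), Mul(2, Q)) = Mul(2, Q, Add(-10, Q)))
Mul(j, Function('c')(7)) = Mul(-2, Mul(2, 7, Add(-10, 7))) = Mul(-2, Mul(2, 7, -3)) = Mul(-2, -42) = 84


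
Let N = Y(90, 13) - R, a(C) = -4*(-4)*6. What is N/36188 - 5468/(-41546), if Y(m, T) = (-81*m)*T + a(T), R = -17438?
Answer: -376371359/187933331 ≈ -2.0027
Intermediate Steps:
a(C) = 96 (a(C) = 16*6 = 96)
Y(m, T) = 96 - 81*T*m (Y(m, T) = (-81*m)*T + 96 = -81*T*m + 96 = 96 - 81*T*m)
N = -77236 (N = (96 - 81*13*90) - 1*(-17438) = (96 - 94770) + 17438 = -94674 + 17438 = -77236)
N/36188 - 5468/(-41546) = -77236/36188 - 5468/(-41546) = -77236*1/36188 - 5468*(-1/41546) = -19309/9047 + 2734/20773 = -376371359/187933331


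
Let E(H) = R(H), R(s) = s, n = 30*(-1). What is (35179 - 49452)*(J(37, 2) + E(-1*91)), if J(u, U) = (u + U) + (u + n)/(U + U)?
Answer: 2868873/4 ≈ 7.1722e+5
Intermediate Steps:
n = -30
E(H) = H
J(u, U) = U + u + (-30 + u)/(2*U) (J(u, U) = (u + U) + (u - 30)/(U + U) = (U + u) + (-30 + u)/((2*U)) = (U + u) + (-30 + u)*(1/(2*U)) = (U + u) + (-30 + u)/(2*U) = U + u + (-30 + u)/(2*U))
(35179 - 49452)*(J(37, 2) + E(-1*91)) = (35179 - 49452)*((-15 + (1/2)*37 + 2*(2 + 37))/2 - 1*91) = -14273*((-15 + 37/2 + 2*39)/2 - 91) = -14273*((-15 + 37/2 + 78)/2 - 91) = -14273*((1/2)*(163/2) - 91) = -14273*(163/4 - 91) = -14273*(-201/4) = 2868873/4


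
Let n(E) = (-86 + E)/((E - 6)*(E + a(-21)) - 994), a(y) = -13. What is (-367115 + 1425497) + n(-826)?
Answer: 368874702858/348527 ≈ 1.0584e+6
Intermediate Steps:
n(E) = (-86 + E)/(-994 + (-13 + E)*(-6 + E)) (n(E) = (-86 + E)/((E - 6)*(E - 13) - 994) = (-86 + E)/((-6 + E)*(-13 + E) - 994) = (-86 + E)/((-13 + E)*(-6 + E) - 994) = (-86 + E)/(-994 + (-13 + E)*(-6 + E)))
(-367115 + 1425497) + n(-826) = (-367115 + 1425497) + (-86 - 826)/(-916 + (-826)² - 19*(-826)) = 1058382 - 912/(-916 + 682276 + 15694) = 1058382 - 912/697054 = 1058382 + (1/697054)*(-912) = 1058382 - 456/348527 = 368874702858/348527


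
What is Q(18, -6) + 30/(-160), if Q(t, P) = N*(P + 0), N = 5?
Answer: -483/16 ≈ -30.188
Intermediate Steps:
Q(t, P) = 5*P (Q(t, P) = 5*(P + 0) = 5*P)
Q(18, -6) + 30/(-160) = 5*(-6) + 30/(-160) = -30 - 1/160*30 = -30 - 3/16 = -483/16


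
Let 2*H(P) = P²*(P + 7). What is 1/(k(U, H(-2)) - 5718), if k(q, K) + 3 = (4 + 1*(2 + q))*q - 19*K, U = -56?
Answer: -1/3111 ≈ -0.00032144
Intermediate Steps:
H(P) = P²*(7 + P)/2 (H(P) = (P²*(P + 7))/2 = (P²*(7 + P))/2 = P²*(7 + P)/2)
k(q, K) = -3 - 19*K + q*(6 + q) (k(q, K) = -3 + ((4 + 1*(2 + q))*q - 19*K) = -3 + ((4 + (2 + q))*q - 19*K) = -3 + ((6 + q)*q - 19*K) = -3 + (q*(6 + q) - 19*K) = -3 + (-19*K + q*(6 + q)) = -3 - 19*K + q*(6 + q))
1/(k(U, H(-2)) - 5718) = 1/((-3 + (-56)² - 19*(-2)²*(7 - 2)/2 + 6*(-56)) - 5718) = 1/((-3 + 3136 - 19*4*5/2 - 336) - 5718) = 1/((-3 + 3136 - 19*10 - 336) - 5718) = 1/((-3 + 3136 - 190 - 336) - 5718) = 1/(2607 - 5718) = 1/(-3111) = -1/3111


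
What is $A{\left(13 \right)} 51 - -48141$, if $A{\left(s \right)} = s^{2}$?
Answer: $56760$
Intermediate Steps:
$A{\left(13 \right)} 51 - -48141 = 13^{2} \cdot 51 - -48141 = 169 \cdot 51 + 48141 = 8619 + 48141 = 56760$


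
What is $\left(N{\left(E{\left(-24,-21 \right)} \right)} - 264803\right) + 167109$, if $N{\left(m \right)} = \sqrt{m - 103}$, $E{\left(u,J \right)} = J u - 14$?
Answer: $-97694 + 3 \sqrt{43} \approx -97674.0$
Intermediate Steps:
$E{\left(u,J \right)} = -14 + J u$
$N{\left(m \right)} = \sqrt{-103 + m}$
$\left(N{\left(E{\left(-24,-21 \right)} \right)} - 264803\right) + 167109 = \left(\sqrt{-103 - -490} - 264803\right) + 167109 = \left(\sqrt{-103 + \left(-14 + 504\right)} - 264803\right) + 167109 = \left(\sqrt{-103 + 490} - 264803\right) + 167109 = \left(\sqrt{387} - 264803\right) + 167109 = \left(3 \sqrt{43} - 264803\right) + 167109 = \left(-264803 + 3 \sqrt{43}\right) + 167109 = -97694 + 3 \sqrt{43}$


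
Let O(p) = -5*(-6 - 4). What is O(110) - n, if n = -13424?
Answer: 13474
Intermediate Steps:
O(p) = 50 (O(p) = -5*(-10) = 50)
O(110) - n = 50 - 1*(-13424) = 50 + 13424 = 13474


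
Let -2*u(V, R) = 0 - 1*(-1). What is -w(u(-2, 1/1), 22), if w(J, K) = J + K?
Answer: -43/2 ≈ -21.500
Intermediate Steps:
u(V, R) = -½ (u(V, R) = -(0 - 1*(-1))/2 = -(0 + 1)/2 = -½*1 = -½)
-w(u(-2, 1/1), 22) = -(-½ + 22) = -1*43/2 = -43/2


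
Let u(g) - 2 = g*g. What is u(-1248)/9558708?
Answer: 778753/4779354 ≈ 0.16294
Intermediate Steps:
u(g) = 2 + g² (u(g) = 2 + g*g = 2 + g²)
u(-1248)/9558708 = (2 + (-1248)²)/9558708 = (2 + 1557504)*(1/9558708) = 1557506*(1/9558708) = 778753/4779354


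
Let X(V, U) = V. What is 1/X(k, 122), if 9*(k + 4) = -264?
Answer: -3/100 ≈ -0.030000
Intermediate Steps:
k = -100/3 (k = -4 + (⅑)*(-264) = -4 - 88/3 = -100/3 ≈ -33.333)
1/X(k, 122) = 1/(-100/3) = -3/100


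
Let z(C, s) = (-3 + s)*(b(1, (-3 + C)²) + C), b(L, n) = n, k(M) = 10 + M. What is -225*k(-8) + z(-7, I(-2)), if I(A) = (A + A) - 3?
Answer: -1380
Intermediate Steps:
I(A) = -3 + 2*A (I(A) = 2*A - 3 = -3 + 2*A)
z(C, s) = (-3 + s)*(C + (-3 + C)²) (z(C, s) = (-3 + s)*((-3 + C)² + C) = (-3 + s)*(C + (-3 + C)²))
-225*k(-8) + z(-7, I(-2)) = -225*(10 - 8) + (-3*(-7) - 3*(-3 - 7)² - 7*(-3 + 2*(-2)) + (-3 + 2*(-2))*(-3 - 7)²) = -225*2 + (21 - 3*(-10)² - 7*(-3 - 4) + (-3 - 4)*(-10)²) = -450 + (21 - 3*100 - 7*(-7) - 7*100) = -450 + (21 - 300 + 49 - 700) = -450 - 930 = -1380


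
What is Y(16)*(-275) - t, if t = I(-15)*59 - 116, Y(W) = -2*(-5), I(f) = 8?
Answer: -3106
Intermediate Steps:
Y(W) = 10
t = 356 (t = 8*59 - 116 = 472 - 116 = 356)
Y(16)*(-275) - t = 10*(-275) - 1*356 = -2750 - 356 = -3106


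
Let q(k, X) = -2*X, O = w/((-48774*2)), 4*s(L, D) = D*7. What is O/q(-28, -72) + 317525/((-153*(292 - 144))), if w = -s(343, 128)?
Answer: -7743473369/552219228 ≈ -14.022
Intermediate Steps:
s(L, D) = 7*D/4 (s(L, D) = (D*7)/4 = (7*D)/4 = 7*D/4)
w = -224 (w = -7*128/4 = -1*224 = -224)
O = 56/24387 (O = -224/((-48774*2)) = -224/(-97548) = -224*(-1/97548) = 56/24387 ≈ 0.0022963)
O/q(-28, -72) + 317525/((-153*(292 - 144))) = 56/(24387*((-2*(-72)))) + 317525/((-153*(292 - 144))) = (56/24387)/144 + 317525/((-153*148)) = (56/24387)*(1/144) + 317525/(-22644) = 7/438966 + 317525*(-1/22644) = 7/438966 - 317525/22644 = -7743473369/552219228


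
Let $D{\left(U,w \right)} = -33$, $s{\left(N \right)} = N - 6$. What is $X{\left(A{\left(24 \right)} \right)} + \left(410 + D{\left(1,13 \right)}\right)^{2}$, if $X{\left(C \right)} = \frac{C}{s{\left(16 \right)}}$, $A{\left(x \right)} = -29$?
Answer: $\frac{1421261}{10} \approx 1.4213 \cdot 10^{5}$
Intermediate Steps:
$s{\left(N \right)} = -6 + N$ ($s{\left(N \right)} = N - 6 = -6 + N$)
$X{\left(C \right)} = \frac{C}{10}$ ($X{\left(C \right)} = \frac{C}{-6 + 16} = \frac{C}{10}$)
$X{\left(A{\left(24 \right)} \right)} + \left(410 + D{\left(1,13 \right)}\right)^{2} = \frac{1}{10} \left(-29\right) + \left(410 - 33\right)^{2} = - \frac{29}{10} + 377^{2} = - \frac{29}{10} + 142129 = \frac{1421261}{10}$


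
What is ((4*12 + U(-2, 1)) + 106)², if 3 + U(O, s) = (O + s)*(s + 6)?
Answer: 20736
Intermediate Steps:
U(O, s) = -3 + (6 + s)*(O + s) (U(O, s) = -3 + (O + s)*(s + 6) = -3 + (O + s)*(6 + s) = -3 + (6 + s)*(O + s))
((4*12 + U(-2, 1)) + 106)² = ((4*12 + (-3 + 1² + 6*(-2) + 6*1 - 2*1)) + 106)² = ((48 + (-3 + 1 - 12 + 6 - 2)) + 106)² = ((48 - 10) + 106)² = (38 + 106)² = 144² = 20736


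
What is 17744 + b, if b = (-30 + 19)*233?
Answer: 15181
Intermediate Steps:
b = -2563 (b = -11*233 = -2563)
17744 + b = 17744 - 2563 = 15181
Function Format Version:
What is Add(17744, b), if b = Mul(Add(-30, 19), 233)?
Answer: 15181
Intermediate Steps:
b = -2563 (b = Mul(-11, 233) = -2563)
Add(17744, b) = Add(17744, -2563) = 15181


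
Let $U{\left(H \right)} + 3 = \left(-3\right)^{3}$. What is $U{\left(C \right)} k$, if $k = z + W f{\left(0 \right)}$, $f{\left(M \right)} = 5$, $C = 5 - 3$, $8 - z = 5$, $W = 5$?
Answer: $-840$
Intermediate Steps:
$z = 3$ ($z = 8 - 5 = 3$)
$C = 2$ ($C = 5 - 3 = 2$)
$U{\left(H \right)} = -30$ ($U{\left(H \right)} = -3 + \left(-3\right)^{3} = -3 - 27 = -30$)
$k = 28$ ($k = 3 + 5 \cdot 5 = 3 + 25 = 28$)
$U{\left(C \right)} k = \left(-30\right) 28 = -840$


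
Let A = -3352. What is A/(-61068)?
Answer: 838/15267 ≈ 0.054890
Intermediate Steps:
A/(-61068) = -3352/(-61068) = -3352*(-1/61068) = 838/15267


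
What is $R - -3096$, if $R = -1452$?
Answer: $1644$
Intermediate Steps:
$R - -3096 = -1452 - -3096 = -1452 + 3096 = 1644$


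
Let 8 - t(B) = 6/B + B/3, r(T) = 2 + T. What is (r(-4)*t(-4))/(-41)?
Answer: 65/123 ≈ 0.52846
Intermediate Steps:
t(B) = 8 - 6/B - B/3 (t(B) = 8 - (6/B + B/3) = 8 + (-6/B - B/3) = 8 - 6/B - B/3)
(r(-4)*t(-4))/(-41) = ((2 - 4)*(8 - 6/(-4) - ⅓*(-4)))/(-41) = -2*(8 - 6*(-¼) + 4/3)*(-1/41) = -2*(8 + 3/2 + 4/3)*(-1/41) = -2*65/6*(-1/41) = -65/3*(-1/41) = 65/123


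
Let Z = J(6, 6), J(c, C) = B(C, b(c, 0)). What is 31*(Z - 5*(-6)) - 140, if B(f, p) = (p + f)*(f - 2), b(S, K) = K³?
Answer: 1534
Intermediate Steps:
B(f, p) = (-2 + f)*(f + p) (B(f, p) = (f + p)*(-2 + f) = (-2 + f)*(f + p))
J(c, C) = C² - 2*C (J(c, C) = C² - 2*C - 2*0³ + C*0³ = C² - 2*C - 2*0 + C*0 = C² - 2*C + 0 + 0 = C² - 2*C)
Z = 24 (Z = 6*(-2 + 6) = 6*4 = 24)
31*(Z - 5*(-6)) - 140 = 31*(24 - 5*(-6)) - 140 = 31*(24 + 30) - 140 = 31*54 - 140 = 1674 - 140 = 1534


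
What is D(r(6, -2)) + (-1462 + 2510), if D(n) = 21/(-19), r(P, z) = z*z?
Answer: 19891/19 ≈ 1046.9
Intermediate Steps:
r(P, z) = z²
D(n) = -21/19 (D(n) = 21*(-1/19) = -21/19)
D(r(6, -2)) + (-1462 + 2510) = -21/19 + (-1462 + 2510) = -21/19 + 1048 = 19891/19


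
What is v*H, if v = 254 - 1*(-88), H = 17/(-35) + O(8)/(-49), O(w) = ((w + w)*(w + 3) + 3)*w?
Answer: -2489418/245 ≈ -10161.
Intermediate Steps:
O(w) = w*(3 + 2*w*(3 + w)) (O(w) = ((2*w)*(3 + w) + 3)*w = (2*w*(3 + w) + 3)*w = (3 + 2*w*(3 + w))*w = w*(3 + 2*w*(3 + w)))
H = -7279/245 (H = 17/(-35) + (8*(3 + 2*8² + 6*8))/(-49) = 17*(-1/35) + (8*(3 + 2*64 + 48))*(-1/49) = -17/35 + (8*(3 + 128 + 48))*(-1/49) = -17/35 + (8*179)*(-1/49) = -17/35 + 1432*(-1/49) = -17/35 - 1432/49 = -7279/245 ≈ -29.710)
v = 342 (v = 254 + 88 = 342)
v*H = 342*(-7279/245) = -2489418/245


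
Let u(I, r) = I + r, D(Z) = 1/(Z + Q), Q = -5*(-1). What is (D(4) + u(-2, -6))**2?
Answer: 5041/81 ≈ 62.235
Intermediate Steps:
Q = 5
D(Z) = 1/(5 + Z) (D(Z) = 1/(Z + 5) = 1/(5 + Z))
(D(4) + u(-2, -6))**2 = (1/(5 + 4) + (-2 - 6))**2 = (1/9 - 8)**2 = (-71/9)**2 = 5041/81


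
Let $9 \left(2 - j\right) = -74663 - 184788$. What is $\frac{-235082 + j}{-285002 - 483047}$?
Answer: $\frac{1856269}{6912441} \approx 0.26854$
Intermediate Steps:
$j = \frac{259469}{9}$ ($j = 2 - \frac{-74663 - 184788}{9} = 2 - - \frac{259451}{9} = 2 + \frac{259451}{9} = \frac{259469}{9} \approx 28830.0$)
$\frac{-235082 + j}{-285002 - 483047} = \frac{-235082 + \frac{259469}{9}}{-285002 - 483047} = - \frac{1856269}{9 \left(-768049\right)} = \left(- \frac{1856269}{9}\right) \left(- \frac{1}{768049}\right) = \frac{1856269}{6912441}$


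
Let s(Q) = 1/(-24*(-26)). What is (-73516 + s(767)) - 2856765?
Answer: -1828495343/624 ≈ -2.9303e+6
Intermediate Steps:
s(Q) = 1/624
(-73516 + s(767)) - 2856765 = (-73516 + 1/624) - 2856765 = -45873983/624 - 2856765 = -1828495343/624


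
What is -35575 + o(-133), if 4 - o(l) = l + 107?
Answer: -35545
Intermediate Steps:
o(l) = -103 - l (o(l) = 4 - (l + 107) = 4 - (107 + l) = 4 + (-107 - l) = -103 - l)
-35575 + o(-133) = -35575 + (-103 - 1*(-133)) = -35575 + (-103 + 133) = -35575 + 30 = -35545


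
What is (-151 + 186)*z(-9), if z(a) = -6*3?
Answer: -630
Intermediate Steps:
z(a) = -18
(-151 + 186)*z(-9) = (-151 + 186)*(-18) = 35*(-18) = -630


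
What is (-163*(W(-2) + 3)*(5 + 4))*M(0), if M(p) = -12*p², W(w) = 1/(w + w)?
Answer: 0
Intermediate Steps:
W(w) = 1/(2*w)
(-163*(W(-2) + 3)*(5 + 4))*M(0) = (-163*((½)/(-2) + 3)*(5 + 4))*(-12*0²) = (-163*((½)*(-½) + 3)*9)*(-12*0) = -163*(-¼ + 3)*9*0 = -1793*9/4*0 = -163*99/4*0 = -16137/4*0 = 0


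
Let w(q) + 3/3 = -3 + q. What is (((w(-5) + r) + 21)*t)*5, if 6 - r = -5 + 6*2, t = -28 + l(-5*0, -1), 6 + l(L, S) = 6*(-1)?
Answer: -2200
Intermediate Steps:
l(L, S) = -12 (l(L, S) = -6 + 6*(-1) = -6 - 6 = -12)
w(q) = -4 + q (w(q) = -1 + (-3 + q) = -4 + q)
t = -40 (t = -28 - 12 = -40)
r = -1 (r = 6 - (-5 + 6*2) = 6 - (-5 + 12) = 6 - 1*7 = 6 - 7 = -1)
(((w(-5) + r) + 21)*t)*5 = ((((-4 - 5) - 1) + 21)*(-40))*5 = (((-9 - 1) + 21)*(-40))*5 = ((-10 + 21)*(-40))*5 = (11*(-40))*5 = -440*5 = -2200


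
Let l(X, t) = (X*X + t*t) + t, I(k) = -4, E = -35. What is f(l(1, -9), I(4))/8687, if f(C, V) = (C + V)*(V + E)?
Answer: -2691/8687 ≈ -0.30977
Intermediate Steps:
l(X, t) = t + X² + t² (l(X, t) = (X² + t²) + t = t + X² + t²)
f(C, V) = (-35 + V)*(C + V) (f(C, V) = (C + V)*(V - 35) = (C + V)*(-35 + V) = (-35 + V)*(C + V))
f(l(1, -9), I(4))/8687 = ((-4)² - 35*(-9 + 1² + (-9)²) - 35*(-4) + (-9 + 1² + (-9)²)*(-4))/8687 = (16 - 35*(-9 + 1 + 81) + 140 + (-9 + 1 + 81)*(-4))*(1/8687) = (16 - 35*73 + 140 + 73*(-4))*(1/8687) = (16 - 2555 + 140 - 292)*(1/8687) = -2691*1/8687 = -2691/8687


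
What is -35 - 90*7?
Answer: -665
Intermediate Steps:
-35 - 90*7 = -35 - 630 = -665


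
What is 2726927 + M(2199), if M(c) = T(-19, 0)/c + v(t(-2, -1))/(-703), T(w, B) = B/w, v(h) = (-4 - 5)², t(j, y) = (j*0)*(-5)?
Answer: 1917029600/703 ≈ 2.7269e+6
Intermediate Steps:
t(j, y) = 0 (t(j, y) = 0*(-5) = 0)
v(h) = 81 (v(h) = (-9)² = 81)
M(c) = -81/703 (M(c) = (0/(-19))/c + 81/(-703) = (0*(-1/19))/c + 81*(-1/703) = 0/c - 81/703 = 0 - 81/703 = -81/703)
2726927 + M(2199) = 2726927 - 81/703 = 1917029600/703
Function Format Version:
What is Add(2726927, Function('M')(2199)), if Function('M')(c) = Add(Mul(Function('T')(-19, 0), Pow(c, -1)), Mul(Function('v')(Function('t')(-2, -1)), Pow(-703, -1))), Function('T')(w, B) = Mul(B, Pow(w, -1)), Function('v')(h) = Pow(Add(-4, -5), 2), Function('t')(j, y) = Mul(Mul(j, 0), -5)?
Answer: Rational(1917029600, 703) ≈ 2.7269e+6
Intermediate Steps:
Function('t')(j, y) = 0 (Function('t')(j, y) = Mul(0, -5) = 0)
Function('v')(h) = 81 (Function('v')(h) = Pow(-9, 2) = 81)
Function('M')(c) = Rational(-81, 703) (Function('M')(c) = Add(Mul(Mul(0, Pow(-19, -1)), Pow(c, -1)), Mul(81, Pow(-703, -1))) = Add(Mul(Mul(0, Rational(-1, 19)), Pow(c, -1)), Mul(81, Rational(-1, 703))) = Add(Mul(0, Pow(c, -1)), Rational(-81, 703)) = Add(0, Rational(-81, 703)) = Rational(-81, 703))
Add(2726927, Function('M')(2199)) = Add(2726927, Rational(-81, 703)) = Rational(1917029600, 703)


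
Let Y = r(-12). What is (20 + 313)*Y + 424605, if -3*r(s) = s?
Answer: 425937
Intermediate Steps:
r(s) = -s/3
Y = 4 (Y = -⅓*(-12) = 4)
(20 + 313)*Y + 424605 = (20 + 313)*4 + 424605 = 333*4 + 424605 = 1332 + 424605 = 425937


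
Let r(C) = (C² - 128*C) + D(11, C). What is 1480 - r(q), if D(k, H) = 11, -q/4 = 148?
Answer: -424771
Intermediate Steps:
q = -592 (q = -4*148 = -592)
r(C) = 11 + C² - 128*C (r(C) = (C² - 128*C) + 11 = 11 + C² - 128*C)
1480 - r(q) = 1480 - (11 + (-592)² - 128*(-592)) = 1480 - (11 + 350464 + 75776) = 1480 - 1*426251 = 1480 - 426251 = -424771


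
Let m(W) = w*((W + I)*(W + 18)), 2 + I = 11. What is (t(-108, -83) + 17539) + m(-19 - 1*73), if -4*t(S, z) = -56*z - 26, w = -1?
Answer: 20483/2 ≈ 10242.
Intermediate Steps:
I = 9 (I = -2 + 11 = 9)
t(S, z) = 13/2 + 14*z (t(S, z) = -(-56*z - 26)/4 = -(-26 - 56*z)/4 = 13/2 + 14*z)
m(W) = -(9 + W)*(18 + W) (m(W) = -(W + 9)*(W + 18) = -(9 + W)*(18 + W))
(t(-108, -83) + 17539) + m(-19 - 1*73) = ((13/2 + 14*(-83)) + 17539) + (-162 - (-19 - 1*73)² - 27*(-19 - 1*73)) = ((13/2 - 1162) + 17539) + (-162 - (-19 - 73)² - 27*(-19 - 73)) = (-2311/2 + 17539) + (-162 - 1*(-92)² - 27*(-92)) = 32767/2 + (-162 - 1*8464 + 2484) = 32767/2 + (-162 - 8464 + 2484) = 32767/2 - 6142 = 20483/2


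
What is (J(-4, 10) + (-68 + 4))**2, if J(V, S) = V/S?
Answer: 103684/25 ≈ 4147.4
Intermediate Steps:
(J(-4, 10) + (-68 + 4))**2 = (-4/10 + (-68 + 4))**2 = (-4*1/10 - 64)**2 = (-2/5 - 64)**2 = (-322/5)**2 = 103684/25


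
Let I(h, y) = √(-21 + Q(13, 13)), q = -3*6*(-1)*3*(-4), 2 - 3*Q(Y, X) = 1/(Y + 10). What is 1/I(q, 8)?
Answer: -I*√299/78 ≈ -0.22169*I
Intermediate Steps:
Q(Y, X) = ⅔ - 1/(3*(10 + Y)) (Q(Y, X) = ⅔ - 1/(3*(Y + 10)) = ⅔ - 1/(3*(10 + Y)))
q = -216 (q = -(-18)*3*(-4) = -3*(-18)*(-4) = 54*(-4) = -216)
I(h, y) = 6*I*√299/23 (I(h, y) = √(-21 + (19 + 2*13)/(3*(10 + 13))) = √(-21 + (⅓)*(19 + 26)/23) = √(-21 + (⅓)*(1/23)*45) = √(-21 + 15/23) = √(-468/23) = 6*I*√299/23)
1/I(q, 8) = 1/(6*I*√299/23) = -I*√299/78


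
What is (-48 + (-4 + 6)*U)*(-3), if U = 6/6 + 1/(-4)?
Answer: 279/2 ≈ 139.50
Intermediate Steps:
U = ¾ (U = 6*(⅙) + 1*(-¼) = 1 - ¼ = ¾ ≈ 0.75000)
(-48 + (-4 + 6)*U)*(-3) = (-48 + (-4 + 6)*(¾))*(-3) = (-48 + 2*(¾))*(-3) = (-48 + 3/2)*(-3) = -93/2*(-3) = 279/2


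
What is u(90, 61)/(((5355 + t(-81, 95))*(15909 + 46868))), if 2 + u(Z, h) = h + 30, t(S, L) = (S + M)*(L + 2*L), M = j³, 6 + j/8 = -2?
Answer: -89/4691247994290 ≈ -1.8971e-11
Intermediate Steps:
j = -64 (j = -48 + 8*(-2) = -48 - 16 = -64)
M = -262144 (M = (-64)³ = -262144)
t(S, L) = 3*L*(-262144 + S) (t(S, L) = (S - 262144)*(L + 2*L) = (-262144 + S)*(3*L) = 3*L*(-262144 + S))
u(Z, h) = 28 + h (u(Z, h) = -2 + (h + 30) = -2 + (30 + h) = 28 + h)
u(90, 61)/(((5355 + t(-81, 95))*(15909 + 46868))) = (28 + 61)/(((5355 + 3*95*(-262144 - 81))*(15909 + 46868))) = 89/(((5355 + 3*95*(-262225))*62777)) = 89/(((5355 - 74734125)*62777)) = 89/((-74728770*62777)) = 89/(-4691247994290) = 89*(-1/4691247994290) = -89/4691247994290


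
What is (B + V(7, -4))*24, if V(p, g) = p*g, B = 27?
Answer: -24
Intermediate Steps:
V(p, g) = g*p
(B + V(7, -4))*24 = (27 - 4*7)*24 = (27 - 28)*24 = -1*24 = -24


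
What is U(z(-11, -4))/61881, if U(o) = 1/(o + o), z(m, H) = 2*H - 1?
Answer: -1/1113858 ≈ -8.9778e-7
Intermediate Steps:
z(m, H) = -1 + 2*H
U(o) = 1/(2*o)
U(z(-11, -4))/61881 = (1/(2*(-1 + 2*(-4))))/61881 = (1/(2*(-1 - 8)))*(1/61881) = ((½)/(-9))*(1/61881) = ((½)*(-⅑))*(1/61881) = -1/18*1/61881 = -1/1113858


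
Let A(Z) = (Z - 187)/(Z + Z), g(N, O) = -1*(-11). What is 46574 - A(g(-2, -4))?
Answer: 46582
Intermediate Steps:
g(N, O) = 11
A(Z) = (-187 + Z)/(2*Z) (A(Z) = (-187 + Z)/((2*Z)) = (-187 + Z)*(1/(2*Z)) = (-187 + Z)/(2*Z))
46574 - A(g(-2, -4)) = 46574 - (-187 + 11)/(2*11) = 46574 - (-176)/(2*11) = 46574 - 1*(-8) = 46574 + 8 = 46582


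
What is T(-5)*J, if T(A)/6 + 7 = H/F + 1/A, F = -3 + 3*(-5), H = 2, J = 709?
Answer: -466522/15 ≈ -31101.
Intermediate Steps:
F = -18 (F = -3 - 15 = -18)
T(A) = -128/3 + 6/A (T(A) = -42 + 6*(2/(-18) + 1/A) = -42 + 6*(2*(-1/18) + 1/A) = -42 + 6*(-⅑ + 1/A) = -42 + (-⅔ + 6/A) = -128/3 + 6/A)
T(-5)*J = (-128/3 + 6/(-5))*709 = (-128/3 + 6*(-⅕))*709 = (-128/3 - 6/5)*709 = -658/15*709 = -466522/15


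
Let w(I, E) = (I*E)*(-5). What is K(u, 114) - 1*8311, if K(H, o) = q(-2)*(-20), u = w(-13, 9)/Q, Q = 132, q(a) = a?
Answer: -8271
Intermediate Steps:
w(I, E) = -5*E*I (w(I, E) = (E*I)*(-5) = -5*E*I)
u = 195/44 (u = -5*9*(-13)/132 = 585*(1/132) = 195/44 ≈ 4.4318)
K(H, o) = 40 (K(H, o) = -2*(-20) = 40)
K(u, 114) - 1*8311 = 40 - 1*8311 = 40 - 8311 = -8271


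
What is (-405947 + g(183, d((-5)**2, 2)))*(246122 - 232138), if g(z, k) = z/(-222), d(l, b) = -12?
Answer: -210040651888/37 ≈ -5.6768e+9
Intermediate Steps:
g(z, k) = -z/222 (g(z, k) = z*(-1/222) = -z/222)
(-405947 + g(183, d((-5)**2, 2)))*(246122 - 232138) = (-405947 - 1/222*183)*(246122 - 232138) = (-405947 - 61/74)*13984 = -30040139/74*13984 = -210040651888/37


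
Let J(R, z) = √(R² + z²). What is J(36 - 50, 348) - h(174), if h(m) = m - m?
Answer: 10*√1213 ≈ 348.28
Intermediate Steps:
h(m) = 0
J(36 - 50, 348) - h(174) = √((36 - 50)² + 348²) - 1*0 = √((-14)² + 121104) + 0 = √(196 + 121104) + 0 = √121300 + 0 = 10*√1213 + 0 = 10*√1213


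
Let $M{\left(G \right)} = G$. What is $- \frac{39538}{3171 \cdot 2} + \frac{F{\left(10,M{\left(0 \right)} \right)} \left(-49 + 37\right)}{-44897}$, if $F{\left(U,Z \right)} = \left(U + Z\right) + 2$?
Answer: $- \frac{887112169}{142368387} \approx -6.2311$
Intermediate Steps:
$F{\left(U,Z \right)} = 2 + U + Z$
$- \frac{39538}{3171 \cdot 2} + \frac{F{\left(10,M{\left(0 \right)} \right)} \left(-49 + 37\right)}{-44897} = - \frac{39538}{3171 \cdot 2} + \frac{\left(2 + 10 + 0\right) \left(-49 + 37\right)}{-44897} = - \frac{39538}{6342} + 12 \left(-12\right) \left(- \frac{1}{44897}\right) = \left(-39538\right) \frac{1}{6342} - - \frac{144}{44897} = - \frac{19769}{3171} + \frac{144}{44897} = - \frac{887112169}{142368387}$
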